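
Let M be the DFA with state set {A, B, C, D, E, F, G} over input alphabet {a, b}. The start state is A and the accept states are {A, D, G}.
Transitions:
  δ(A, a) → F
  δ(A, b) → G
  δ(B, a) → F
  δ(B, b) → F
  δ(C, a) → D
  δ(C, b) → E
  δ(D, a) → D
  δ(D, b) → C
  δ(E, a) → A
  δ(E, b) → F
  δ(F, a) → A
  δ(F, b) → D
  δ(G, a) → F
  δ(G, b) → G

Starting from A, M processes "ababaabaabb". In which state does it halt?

E

A --a--> F
F --b--> D
D --a--> D
D --b--> C
C --a--> D
D --a--> D
D --b--> C
C --a--> D
D --a--> D
D --b--> C
C --b--> E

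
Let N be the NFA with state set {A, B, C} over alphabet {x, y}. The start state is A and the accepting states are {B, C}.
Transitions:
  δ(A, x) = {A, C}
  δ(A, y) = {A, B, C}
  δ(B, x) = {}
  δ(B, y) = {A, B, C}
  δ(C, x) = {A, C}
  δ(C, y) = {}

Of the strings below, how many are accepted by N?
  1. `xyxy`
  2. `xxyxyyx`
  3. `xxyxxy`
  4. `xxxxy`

`xyxy`: accepted
`xxyxyyx`: accepted
`xxyxxy`: accepted
`xxxxy`: accepted

4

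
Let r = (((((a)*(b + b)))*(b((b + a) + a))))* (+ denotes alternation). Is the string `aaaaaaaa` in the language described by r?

aaaaaaaa cannot be split into zero or more pieces each matching ((((a)*(b+b)))*(b((b+a)+a))).

no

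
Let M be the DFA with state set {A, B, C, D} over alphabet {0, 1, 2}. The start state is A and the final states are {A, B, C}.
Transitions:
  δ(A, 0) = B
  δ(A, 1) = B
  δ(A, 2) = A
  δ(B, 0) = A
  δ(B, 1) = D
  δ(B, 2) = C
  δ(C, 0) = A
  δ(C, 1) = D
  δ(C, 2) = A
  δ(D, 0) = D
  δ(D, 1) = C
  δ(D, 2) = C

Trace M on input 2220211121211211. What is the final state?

A --2--> A
A --2--> A
A --2--> A
A --0--> B
B --2--> C
C --1--> D
D --1--> C
C --1--> D
D --2--> C
C --1--> D
D --2--> C
C --1--> D
D --1--> C
C --2--> A
A --1--> B
B --1--> D

D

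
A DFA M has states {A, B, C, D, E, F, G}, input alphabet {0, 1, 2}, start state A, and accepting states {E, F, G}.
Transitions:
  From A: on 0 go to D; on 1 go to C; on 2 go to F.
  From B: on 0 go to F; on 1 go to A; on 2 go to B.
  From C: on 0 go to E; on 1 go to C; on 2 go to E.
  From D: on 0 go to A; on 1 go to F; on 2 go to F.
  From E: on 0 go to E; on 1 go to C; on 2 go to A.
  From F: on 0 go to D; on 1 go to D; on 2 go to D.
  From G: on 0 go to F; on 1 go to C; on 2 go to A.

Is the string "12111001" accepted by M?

rejected

A --1--> C
C --2--> E
E --1--> C
C --1--> C
C --1--> C
C --0--> E
E --0--> E
E --1--> C
End in state C, which is not an accepting state.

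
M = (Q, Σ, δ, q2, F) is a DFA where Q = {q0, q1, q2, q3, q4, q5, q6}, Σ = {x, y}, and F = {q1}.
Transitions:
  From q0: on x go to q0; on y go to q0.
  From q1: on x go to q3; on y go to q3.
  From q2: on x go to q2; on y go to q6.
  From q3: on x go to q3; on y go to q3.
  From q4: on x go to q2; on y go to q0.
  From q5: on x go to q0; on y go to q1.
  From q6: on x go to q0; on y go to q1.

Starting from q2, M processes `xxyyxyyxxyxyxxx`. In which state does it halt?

q2 --x--> q2
q2 --x--> q2
q2 --y--> q6
q6 --y--> q1
q1 --x--> q3
q3 --y--> q3
q3 --y--> q3
q3 --x--> q3
q3 --x--> q3
q3 --y--> q3
q3 --x--> q3
q3 --y--> q3
q3 --x--> q3
q3 --x--> q3
q3 --x--> q3

q3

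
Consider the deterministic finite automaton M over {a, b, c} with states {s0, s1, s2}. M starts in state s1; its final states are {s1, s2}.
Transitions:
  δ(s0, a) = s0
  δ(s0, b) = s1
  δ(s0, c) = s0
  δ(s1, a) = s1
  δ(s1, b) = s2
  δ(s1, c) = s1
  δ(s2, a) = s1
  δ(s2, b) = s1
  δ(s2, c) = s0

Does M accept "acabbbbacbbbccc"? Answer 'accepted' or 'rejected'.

rejected

s1 --a--> s1
s1 --c--> s1
s1 --a--> s1
s1 --b--> s2
s2 --b--> s1
s1 --b--> s2
s2 --b--> s1
s1 --a--> s1
s1 --c--> s1
s1 --b--> s2
s2 --b--> s1
s1 --b--> s2
s2 --c--> s0
s0 --c--> s0
s0 --c--> s0
End in state s0, which is not an accepting state.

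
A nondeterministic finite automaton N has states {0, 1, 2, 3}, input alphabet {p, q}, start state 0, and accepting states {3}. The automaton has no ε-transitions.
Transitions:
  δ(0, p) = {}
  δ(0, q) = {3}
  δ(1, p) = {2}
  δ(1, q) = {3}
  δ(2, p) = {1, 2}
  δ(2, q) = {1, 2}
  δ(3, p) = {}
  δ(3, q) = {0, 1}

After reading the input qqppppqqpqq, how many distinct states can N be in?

4

Start: {0}
read q: {3}
read q: {0, 1}
read p: {2}
read p: {1, 2}
read p: {1, 2}
read p: {1, 2}
read q: {1, 2, 3}
read q: {0, 1, 2, 3}
read p: {1, 2}
read q: {1, 2, 3}
read q: {0, 1, 2, 3}
Final reachable set {0, 1, 2, 3} has 4 states.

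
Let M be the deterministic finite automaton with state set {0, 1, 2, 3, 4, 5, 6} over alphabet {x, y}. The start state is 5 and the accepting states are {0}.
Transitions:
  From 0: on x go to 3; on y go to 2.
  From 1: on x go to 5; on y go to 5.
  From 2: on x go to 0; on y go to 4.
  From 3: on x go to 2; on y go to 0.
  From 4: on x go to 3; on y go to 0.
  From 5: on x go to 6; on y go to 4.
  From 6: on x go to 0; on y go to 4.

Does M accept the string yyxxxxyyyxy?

5 --y--> 4
4 --y--> 0
0 --x--> 3
3 --x--> 2
2 --x--> 0
0 --x--> 3
3 --y--> 0
0 --y--> 2
2 --y--> 4
4 --x--> 3
3 --y--> 0
End in state 0, which is an accepting state.

accepted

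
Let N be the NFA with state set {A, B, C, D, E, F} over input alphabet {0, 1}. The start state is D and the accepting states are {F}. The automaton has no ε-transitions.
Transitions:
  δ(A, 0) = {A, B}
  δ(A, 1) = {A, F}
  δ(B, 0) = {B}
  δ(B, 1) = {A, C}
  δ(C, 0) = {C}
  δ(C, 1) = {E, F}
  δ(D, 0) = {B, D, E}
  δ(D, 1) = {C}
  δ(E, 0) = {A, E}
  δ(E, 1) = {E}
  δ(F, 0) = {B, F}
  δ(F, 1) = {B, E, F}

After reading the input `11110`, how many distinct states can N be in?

Start: {D}
read 1: {C}
read 1: {E, F}
read 1: {B, E, F}
read 1: {A, B, C, E, F}
read 0: {A, B, C, E, F}
Final reachable set {A, B, C, E, F} has 5 states.

5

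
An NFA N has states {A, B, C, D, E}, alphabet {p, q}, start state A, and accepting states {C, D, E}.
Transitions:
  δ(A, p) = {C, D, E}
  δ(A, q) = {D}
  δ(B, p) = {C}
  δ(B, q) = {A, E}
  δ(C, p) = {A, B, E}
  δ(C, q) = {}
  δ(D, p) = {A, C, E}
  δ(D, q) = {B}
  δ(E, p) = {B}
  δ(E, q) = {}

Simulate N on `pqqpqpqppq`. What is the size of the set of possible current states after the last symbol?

Start: {A}
read p: {C, D, E}
read q: {B}
read q: {A, E}
read p: {B, C, D, E}
read q: {A, B, E}
read p: {B, C, D, E}
read q: {A, B, E}
read p: {B, C, D, E}
read p: {A, B, C, E}
read q: {A, D, E}
Final reachable set {A, D, E} has 3 states.

3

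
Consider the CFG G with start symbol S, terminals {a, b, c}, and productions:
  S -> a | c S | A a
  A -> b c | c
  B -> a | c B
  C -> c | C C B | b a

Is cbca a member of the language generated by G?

S ⇒ cS ⇒ cAa ⇒ cbca

yes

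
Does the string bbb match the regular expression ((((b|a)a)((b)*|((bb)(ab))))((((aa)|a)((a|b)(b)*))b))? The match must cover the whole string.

no

No split of bbb into u·v has (((b|a)a)((b)*|((bb)(ab)))) matching u and ((((aa)|a)((a|b)(b)*))b) matching v.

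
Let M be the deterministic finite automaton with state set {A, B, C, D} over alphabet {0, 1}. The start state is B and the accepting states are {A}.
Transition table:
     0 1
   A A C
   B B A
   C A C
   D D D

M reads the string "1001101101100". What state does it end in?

A

B --1--> A
A --0--> A
A --0--> A
A --1--> C
C --1--> C
C --0--> A
A --1--> C
C --1--> C
C --0--> A
A --1--> C
C --1--> C
C --0--> A
A --0--> A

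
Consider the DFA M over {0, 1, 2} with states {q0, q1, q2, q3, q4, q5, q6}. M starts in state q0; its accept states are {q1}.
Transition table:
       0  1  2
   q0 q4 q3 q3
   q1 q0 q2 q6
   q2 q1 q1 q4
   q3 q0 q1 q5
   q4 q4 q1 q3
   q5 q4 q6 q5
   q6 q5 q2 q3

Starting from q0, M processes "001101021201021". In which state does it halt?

q1

q0 --0--> q4
q4 --0--> q4
q4 --1--> q1
q1 --1--> q2
q2 --0--> q1
q1 --1--> q2
q2 --0--> q1
q1 --2--> q6
q6 --1--> q2
q2 --2--> q4
q4 --0--> q4
q4 --1--> q1
q1 --0--> q0
q0 --2--> q3
q3 --1--> q1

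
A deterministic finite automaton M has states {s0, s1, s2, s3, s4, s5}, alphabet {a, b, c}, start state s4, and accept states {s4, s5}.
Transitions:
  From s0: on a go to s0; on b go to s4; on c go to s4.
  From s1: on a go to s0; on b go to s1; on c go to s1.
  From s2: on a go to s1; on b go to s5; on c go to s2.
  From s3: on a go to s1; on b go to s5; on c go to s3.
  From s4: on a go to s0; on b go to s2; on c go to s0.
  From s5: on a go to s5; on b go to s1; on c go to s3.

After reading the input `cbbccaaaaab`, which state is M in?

s4

s4 --c--> s0
s0 --b--> s4
s4 --b--> s2
s2 --c--> s2
s2 --c--> s2
s2 --a--> s1
s1 --a--> s0
s0 --a--> s0
s0 --a--> s0
s0 --a--> s0
s0 --b--> s4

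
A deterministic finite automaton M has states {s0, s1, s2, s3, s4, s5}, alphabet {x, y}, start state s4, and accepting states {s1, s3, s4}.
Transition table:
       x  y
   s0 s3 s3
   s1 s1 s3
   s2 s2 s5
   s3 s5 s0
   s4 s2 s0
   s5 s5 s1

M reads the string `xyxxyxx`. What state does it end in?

s1

s4 --x--> s2
s2 --y--> s5
s5 --x--> s5
s5 --x--> s5
s5 --y--> s1
s1 --x--> s1
s1 --x--> s1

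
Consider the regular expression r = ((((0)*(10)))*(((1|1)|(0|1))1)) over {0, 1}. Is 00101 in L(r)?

no

No split of 00101 into u·v has (((0)*(10)))* matching u and (((1|1)|(0|1))1) matching v.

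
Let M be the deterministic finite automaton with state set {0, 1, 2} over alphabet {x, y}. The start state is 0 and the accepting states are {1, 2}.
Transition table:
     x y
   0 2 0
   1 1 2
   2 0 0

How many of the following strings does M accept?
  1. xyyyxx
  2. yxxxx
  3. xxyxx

0

xyyyxx: rejected
yxxxx: rejected
xxyxx: rejected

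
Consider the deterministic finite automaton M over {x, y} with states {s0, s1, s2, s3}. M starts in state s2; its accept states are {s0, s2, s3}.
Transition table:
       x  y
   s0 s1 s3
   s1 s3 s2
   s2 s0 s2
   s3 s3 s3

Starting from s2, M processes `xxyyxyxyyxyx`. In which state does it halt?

s3

s2 --x--> s0
s0 --x--> s1
s1 --y--> s2
s2 --y--> s2
s2 --x--> s0
s0 --y--> s3
s3 --x--> s3
s3 --y--> s3
s3 --y--> s3
s3 --x--> s3
s3 --y--> s3
s3 --x--> s3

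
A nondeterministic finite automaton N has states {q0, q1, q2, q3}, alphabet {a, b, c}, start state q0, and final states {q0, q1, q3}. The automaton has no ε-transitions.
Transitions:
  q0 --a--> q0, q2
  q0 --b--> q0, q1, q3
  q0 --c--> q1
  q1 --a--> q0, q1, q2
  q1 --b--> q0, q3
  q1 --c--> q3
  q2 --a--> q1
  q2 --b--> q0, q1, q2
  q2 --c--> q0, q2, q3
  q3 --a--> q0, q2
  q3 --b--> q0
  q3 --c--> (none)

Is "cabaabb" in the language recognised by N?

Start: {q0}
read c: {q1}
read a: {q0, q1, q2}
read b: {q0, q1, q2, q3}
read a: {q0, q1, q2}
read a: {q0, q1, q2}
read b: {q0, q1, q2, q3}
read b: {q0, q1, q2, q3}
Reachable ∩ accepting = {q0, q1, q3} — nonempty.

accepted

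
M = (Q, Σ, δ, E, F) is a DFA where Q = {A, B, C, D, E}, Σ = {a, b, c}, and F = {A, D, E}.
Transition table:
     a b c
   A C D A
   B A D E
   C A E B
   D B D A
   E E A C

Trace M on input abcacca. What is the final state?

E --a--> E
E --b--> A
A --c--> A
A --a--> C
C --c--> B
B --c--> E
E --a--> E

E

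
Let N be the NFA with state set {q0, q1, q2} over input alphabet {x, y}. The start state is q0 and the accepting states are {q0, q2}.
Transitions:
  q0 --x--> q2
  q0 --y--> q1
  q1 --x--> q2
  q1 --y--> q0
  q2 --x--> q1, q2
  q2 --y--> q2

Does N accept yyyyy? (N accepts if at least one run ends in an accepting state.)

rejected

Start: {q0}
read y: {q1}
read y: {q0}
read y: {q1}
read y: {q0}
read y: {q1}
Reachable ∩ accepting = {} — empty.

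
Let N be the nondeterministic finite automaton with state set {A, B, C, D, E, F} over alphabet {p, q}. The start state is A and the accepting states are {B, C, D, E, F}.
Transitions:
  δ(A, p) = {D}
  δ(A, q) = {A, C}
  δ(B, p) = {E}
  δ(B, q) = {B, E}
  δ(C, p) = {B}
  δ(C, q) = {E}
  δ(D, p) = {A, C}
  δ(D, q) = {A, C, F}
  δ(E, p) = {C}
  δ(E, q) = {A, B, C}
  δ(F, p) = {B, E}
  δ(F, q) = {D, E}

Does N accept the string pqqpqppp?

accepted

Start: {A}
read p: {D}
read q: {A, C, F}
read q: {A, C, D, E}
read p: {A, B, C, D}
read q: {A, B, C, E, F}
read p: {B, C, D, E}
read p: {A, B, C, E}
read p: {B, C, D, E}
Reachable ∩ accepting = {B, C, D, E} — nonempty.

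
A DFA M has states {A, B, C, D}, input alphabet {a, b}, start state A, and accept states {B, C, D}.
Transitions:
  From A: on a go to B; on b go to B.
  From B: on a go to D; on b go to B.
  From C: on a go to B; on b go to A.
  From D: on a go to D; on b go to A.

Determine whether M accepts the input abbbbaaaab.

rejected

A --a--> B
B --b--> B
B --b--> B
B --b--> B
B --b--> B
B --a--> D
D --a--> D
D --a--> D
D --a--> D
D --b--> A
End in state A, which is not an accepting state.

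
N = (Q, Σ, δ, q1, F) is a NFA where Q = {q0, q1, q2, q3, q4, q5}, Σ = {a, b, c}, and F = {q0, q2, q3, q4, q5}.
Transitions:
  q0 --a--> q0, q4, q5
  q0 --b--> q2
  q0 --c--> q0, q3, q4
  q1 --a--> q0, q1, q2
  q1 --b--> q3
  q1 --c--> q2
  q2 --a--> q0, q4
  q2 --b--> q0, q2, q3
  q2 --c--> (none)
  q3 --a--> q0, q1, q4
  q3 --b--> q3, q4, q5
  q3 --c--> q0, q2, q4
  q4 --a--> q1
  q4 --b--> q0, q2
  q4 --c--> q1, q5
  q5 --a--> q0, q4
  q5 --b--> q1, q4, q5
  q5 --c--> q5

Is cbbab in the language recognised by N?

accepted

Start: {q1}
read c: {q2}
read b: {q0, q2, q3}
read b: {q0, q2, q3, q4, q5}
read a: {q0, q1, q4, q5}
read b: {q0, q1, q2, q3, q4, q5}
Reachable ∩ accepting = {q0, q2, q3, q4, q5} — nonempty.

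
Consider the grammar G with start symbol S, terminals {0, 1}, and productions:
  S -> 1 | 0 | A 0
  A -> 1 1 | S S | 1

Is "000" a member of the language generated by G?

S ⇒ A0 ⇒ SS0 ⇒ 0S0 ⇒ 000

yes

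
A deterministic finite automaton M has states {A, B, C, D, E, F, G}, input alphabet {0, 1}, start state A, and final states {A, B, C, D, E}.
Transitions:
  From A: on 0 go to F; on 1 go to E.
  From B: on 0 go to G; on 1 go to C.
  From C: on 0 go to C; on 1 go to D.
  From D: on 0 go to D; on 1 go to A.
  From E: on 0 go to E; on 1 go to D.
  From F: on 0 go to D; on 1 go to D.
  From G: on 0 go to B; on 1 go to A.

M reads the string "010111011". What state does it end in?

A --0--> F
F --1--> D
D --0--> D
D --1--> A
A --1--> E
E --1--> D
D --0--> D
D --1--> A
A --1--> E

E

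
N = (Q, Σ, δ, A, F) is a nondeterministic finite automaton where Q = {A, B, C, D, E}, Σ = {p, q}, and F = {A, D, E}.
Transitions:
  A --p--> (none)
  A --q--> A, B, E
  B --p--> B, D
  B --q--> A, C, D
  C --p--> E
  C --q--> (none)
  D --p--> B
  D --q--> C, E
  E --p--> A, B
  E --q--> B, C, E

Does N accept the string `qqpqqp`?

Start: {A}
read q: {A, B, E}
read q: {A, B, C, D, E}
read p: {A, B, D, E}
read q: {A, B, C, D, E}
read q: {A, B, C, D, E}
read p: {A, B, D, E}
Reachable ∩ accepting = {A, D, E} — nonempty.

accepted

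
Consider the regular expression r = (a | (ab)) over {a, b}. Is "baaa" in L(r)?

no

Neither a nor (ab) matches baaa.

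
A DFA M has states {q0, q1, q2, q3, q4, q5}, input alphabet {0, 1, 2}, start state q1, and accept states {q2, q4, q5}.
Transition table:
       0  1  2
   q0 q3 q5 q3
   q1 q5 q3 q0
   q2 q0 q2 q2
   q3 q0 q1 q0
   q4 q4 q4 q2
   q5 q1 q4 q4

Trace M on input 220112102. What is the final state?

q3

q1 --2--> q0
q0 --2--> q3
q3 --0--> q0
q0 --1--> q5
q5 --1--> q4
q4 --2--> q2
q2 --1--> q2
q2 --0--> q0
q0 --2--> q3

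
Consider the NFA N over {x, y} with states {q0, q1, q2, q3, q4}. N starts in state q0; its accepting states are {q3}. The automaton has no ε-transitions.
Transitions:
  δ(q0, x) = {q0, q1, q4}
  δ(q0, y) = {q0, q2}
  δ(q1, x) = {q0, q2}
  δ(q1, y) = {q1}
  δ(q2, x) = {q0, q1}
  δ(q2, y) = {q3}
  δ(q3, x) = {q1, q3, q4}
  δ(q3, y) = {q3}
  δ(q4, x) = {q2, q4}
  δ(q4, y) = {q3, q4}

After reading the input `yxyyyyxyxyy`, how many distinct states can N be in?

5

Start: {q0}
read y: {q0, q2}
read x: {q0, q1, q4}
read y: {q0, q1, q2, q3, q4}
read y: {q0, q1, q2, q3, q4}
read y: {q0, q1, q2, q3, q4}
read y: {q0, q1, q2, q3, q4}
read x: {q0, q1, q2, q3, q4}
read y: {q0, q1, q2, q3, q4}
read x: {q0, q1, q2, q3, q4}
read y: {q0, q1, q2, q3, q4}
read y: {q0, q1, q2, q3, q4}
Final reachable set {q0, q1, q2, q3, q4} has 5 states.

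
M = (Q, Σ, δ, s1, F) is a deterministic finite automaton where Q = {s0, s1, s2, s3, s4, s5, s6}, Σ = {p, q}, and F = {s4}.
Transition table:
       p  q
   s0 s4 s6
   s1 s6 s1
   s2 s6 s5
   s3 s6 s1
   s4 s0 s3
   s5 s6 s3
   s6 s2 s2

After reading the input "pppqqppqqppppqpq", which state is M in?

s2

s1 --p--> s6
s6 --p--> s2
s2 --p--> s6
s6 --q--> s2
s2 --q--> s5
s5 --p--> s6
s6 --p--> s2
s2 --q--> s5
s5 --q--> s3
s3 --p--> s6
s6 --p--> s2
s2 --p--> s6
s6 --p--> s2
s2 --q--> s5
s5 --p--> s6
s6 --q--> s2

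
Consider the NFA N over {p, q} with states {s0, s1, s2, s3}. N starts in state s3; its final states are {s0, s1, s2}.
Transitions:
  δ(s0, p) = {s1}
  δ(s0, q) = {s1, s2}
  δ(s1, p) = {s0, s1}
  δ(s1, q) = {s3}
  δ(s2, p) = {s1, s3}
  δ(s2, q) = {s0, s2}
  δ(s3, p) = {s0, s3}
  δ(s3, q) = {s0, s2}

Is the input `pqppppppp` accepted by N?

accepted

Start: {s3}
read p: {s0, s3}
read q: {s0, s1, s2}
read p: {s0, s1, s3}
read p: {s0, s1, s3}
read p: {s0, s1, s3}
read p: {s0, s1, s3}
read p: {s0, s1, s3}
read p: {s0, s1, s3}
read p: {s0, s1, s3}
Reachable ∩ accepting = {s0, s1} — nonempty.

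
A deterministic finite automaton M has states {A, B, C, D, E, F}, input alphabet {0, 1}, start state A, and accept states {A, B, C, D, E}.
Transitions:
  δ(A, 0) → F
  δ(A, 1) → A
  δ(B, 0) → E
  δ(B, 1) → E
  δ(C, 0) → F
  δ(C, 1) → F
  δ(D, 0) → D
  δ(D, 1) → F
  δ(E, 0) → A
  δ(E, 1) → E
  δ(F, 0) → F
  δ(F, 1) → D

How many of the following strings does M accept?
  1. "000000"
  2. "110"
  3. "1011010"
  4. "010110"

"000000": rejected
"110": rejected
"1011010": accepted
"010110": accepted

2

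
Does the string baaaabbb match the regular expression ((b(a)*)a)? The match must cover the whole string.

no

No split of baaaabbb into u·v has (b(a)*) matching u and a matching v.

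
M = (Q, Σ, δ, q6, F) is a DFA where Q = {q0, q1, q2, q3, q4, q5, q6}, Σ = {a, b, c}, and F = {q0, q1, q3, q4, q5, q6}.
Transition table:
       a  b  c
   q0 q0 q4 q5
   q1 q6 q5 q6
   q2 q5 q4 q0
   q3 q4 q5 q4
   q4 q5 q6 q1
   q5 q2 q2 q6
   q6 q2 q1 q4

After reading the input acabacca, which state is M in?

q5

q6 --a--> q2
q2 --c--> q0
q0 --a--> q0
q0 --b--> q4
q4 --a--> q5
q5 --c--> q6
q6 --c--> q4
q4 --a--> q5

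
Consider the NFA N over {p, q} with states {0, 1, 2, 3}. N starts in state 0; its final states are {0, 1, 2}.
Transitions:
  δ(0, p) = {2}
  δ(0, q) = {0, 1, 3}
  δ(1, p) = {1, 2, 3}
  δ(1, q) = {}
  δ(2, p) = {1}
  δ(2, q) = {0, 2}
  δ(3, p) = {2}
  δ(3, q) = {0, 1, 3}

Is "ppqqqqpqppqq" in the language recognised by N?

rejected

Start: {0}
read p: {2}
read p: {1}
read q: {}
The reachable set is empty and stays empty for the remaining 9 symbols.
Reachable ∩ accepting = {} — empty.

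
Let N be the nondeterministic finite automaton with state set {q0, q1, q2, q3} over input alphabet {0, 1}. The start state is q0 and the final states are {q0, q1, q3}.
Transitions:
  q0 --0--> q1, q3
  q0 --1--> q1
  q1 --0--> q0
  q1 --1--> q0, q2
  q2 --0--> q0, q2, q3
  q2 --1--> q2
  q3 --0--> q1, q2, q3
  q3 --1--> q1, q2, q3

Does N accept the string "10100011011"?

accepted

Start: {q0}
read 1: {q1}
read 0: {q0}
read 1: {q1}
read 0: {q0}
read 0: {q1, q3}
read 0: {q0, q1, q2, q3}
read 1: {q0, q1, q2, q3}
read 1: {q0, q1, q2, q3}
read 0: {q0, q1, q2, q3}
read 1: {q0, q1, q2, q3}
read 1: {q0, q1, q2, q3}
Reachable ∩ accepting = {q0, q1, q3} — nonempty.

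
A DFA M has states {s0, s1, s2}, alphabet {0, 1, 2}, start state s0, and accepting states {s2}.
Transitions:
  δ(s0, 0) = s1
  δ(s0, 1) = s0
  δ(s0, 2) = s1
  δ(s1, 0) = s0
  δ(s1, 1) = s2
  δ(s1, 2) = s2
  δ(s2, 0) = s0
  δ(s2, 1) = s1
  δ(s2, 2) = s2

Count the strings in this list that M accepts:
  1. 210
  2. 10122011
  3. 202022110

0

210: rejected
10122011: rejected
202022110: rejected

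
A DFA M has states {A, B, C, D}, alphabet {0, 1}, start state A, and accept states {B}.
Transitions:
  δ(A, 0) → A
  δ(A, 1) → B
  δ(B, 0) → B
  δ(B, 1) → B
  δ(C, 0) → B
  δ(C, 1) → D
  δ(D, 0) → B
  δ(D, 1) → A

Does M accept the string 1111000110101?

A --1--> B
B --1--> B
B --1--> B
B --1--> B
B --0--> B
B --0--> B
B --0--> B
B --1--> B
B --1--> B
B --0--> B
B --1--> B
B --0--> B
B --1--> B
End in state B, which is an accepting state.

accepted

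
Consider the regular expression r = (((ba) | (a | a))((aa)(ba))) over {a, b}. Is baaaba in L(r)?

Split as ba·aaba: ((ba)|(a|a)) matches ba and ((aa)(ba)) matches aaba.

yes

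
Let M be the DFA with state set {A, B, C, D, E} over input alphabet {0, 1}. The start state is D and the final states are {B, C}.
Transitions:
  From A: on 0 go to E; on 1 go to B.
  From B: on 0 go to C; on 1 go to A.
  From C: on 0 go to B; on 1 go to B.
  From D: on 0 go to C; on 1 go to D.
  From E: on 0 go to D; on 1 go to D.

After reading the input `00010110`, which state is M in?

D --0--> C
C --0--> B
B --0--> C
C --1--> B
B --0--> C
C --1--> B
B --1--> A
A --0--> E

E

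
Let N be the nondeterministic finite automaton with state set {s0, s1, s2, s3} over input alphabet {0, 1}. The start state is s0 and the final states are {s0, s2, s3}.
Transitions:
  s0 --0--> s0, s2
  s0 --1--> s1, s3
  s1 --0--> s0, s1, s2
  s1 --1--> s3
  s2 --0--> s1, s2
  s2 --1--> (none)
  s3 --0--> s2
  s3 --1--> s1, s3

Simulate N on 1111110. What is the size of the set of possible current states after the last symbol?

3

Start: {s0}
read 1: {s1, s3}
read 1: {s1, s3}
read 1: {s1, s3}
read 1: {s1, s3}
read 1: {s1, s3}
read 1: {s1, s3}
read 0: {s0, s1, s2}
Final reachable set {s0, s1, s2} has 3 states.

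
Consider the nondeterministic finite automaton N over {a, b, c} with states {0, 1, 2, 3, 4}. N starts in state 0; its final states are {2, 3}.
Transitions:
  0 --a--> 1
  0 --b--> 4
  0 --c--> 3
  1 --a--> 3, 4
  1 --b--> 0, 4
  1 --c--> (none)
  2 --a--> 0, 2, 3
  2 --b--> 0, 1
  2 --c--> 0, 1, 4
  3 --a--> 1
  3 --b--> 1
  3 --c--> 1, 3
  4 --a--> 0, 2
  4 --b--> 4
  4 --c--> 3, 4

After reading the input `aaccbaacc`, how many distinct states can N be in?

Start: {0}
read a: {1}
read a: {3, 4}
read c: {1, 3, 4}
read c: {1, 3, 4}
read b: {0, 1, 4}
read a: {0, 1, 2, 3, 4}
read a: {0, 1, 2, 3, 4}
read c: {0, 1, 3, 4}
read c: {1, 3, 4}
Final reachable set {1, 3, 4} has 3 states.

3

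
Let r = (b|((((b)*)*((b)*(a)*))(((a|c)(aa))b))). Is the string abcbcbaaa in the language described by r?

Neither b nor ((((b)*)*((b)*(a)*))(((a|c)(aa))b)) matches abcbcbaaa.

no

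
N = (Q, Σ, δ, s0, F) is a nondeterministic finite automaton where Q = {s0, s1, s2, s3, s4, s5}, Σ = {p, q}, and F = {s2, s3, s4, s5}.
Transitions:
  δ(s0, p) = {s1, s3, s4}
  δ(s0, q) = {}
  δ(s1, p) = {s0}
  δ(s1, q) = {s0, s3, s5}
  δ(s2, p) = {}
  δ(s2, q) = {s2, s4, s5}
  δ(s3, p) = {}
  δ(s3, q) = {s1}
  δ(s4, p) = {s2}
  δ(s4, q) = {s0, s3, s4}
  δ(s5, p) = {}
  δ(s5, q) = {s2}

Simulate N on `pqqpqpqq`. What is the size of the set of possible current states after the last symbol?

6

Start: {s0}
read p: {s1, s3, s4}
read q: {s0, s1, s3, s4, s5}
read q: {s0, s1, s2, s3, s4, s5}
read p: {s0, s1, s2, s3, s4}
read q: {s0, s1, s2, s3, s4, s5}
read p: {s0, s1, s2, s3, s4}
read q: {s0, s1, s2, s3, s4, s5}
read q: {s0, s1, s2, s3, s4, s5}
Final reachable set {s0, s1, s2, s3, s4, s5} has 6 states.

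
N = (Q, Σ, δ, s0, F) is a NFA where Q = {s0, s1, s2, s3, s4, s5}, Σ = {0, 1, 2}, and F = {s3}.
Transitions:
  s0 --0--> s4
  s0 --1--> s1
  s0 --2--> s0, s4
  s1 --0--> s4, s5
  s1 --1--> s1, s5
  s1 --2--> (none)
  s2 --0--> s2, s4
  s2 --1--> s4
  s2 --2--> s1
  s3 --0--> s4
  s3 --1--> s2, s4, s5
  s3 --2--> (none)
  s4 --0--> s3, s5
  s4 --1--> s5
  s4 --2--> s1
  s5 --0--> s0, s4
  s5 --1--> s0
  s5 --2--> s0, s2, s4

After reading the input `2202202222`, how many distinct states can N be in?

3

Start: {s0}
read 2: {s0, s4}
read 2: {s0, s1, s4}
read 0: {s3, s4, s5}
read 2: {s0, s1, s2, s4}
read 2: {s0, s1, s4}
read 0: {s3, s4, s5}
read 2: {s0, s1, s2, s4}
read 2: {s0, s1, s4}
read 2: {s0, s1, s4}
read 2: {s0, s1, s4}
Final reachable set {s0, s1, s4} has 3 states.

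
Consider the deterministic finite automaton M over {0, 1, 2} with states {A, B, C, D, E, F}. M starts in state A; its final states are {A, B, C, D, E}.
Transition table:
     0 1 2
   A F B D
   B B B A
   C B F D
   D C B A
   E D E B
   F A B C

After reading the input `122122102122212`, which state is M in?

A --1--> B
B --2--> A
A --2--> D
D --1--> B
B --2--> A
A --2--> D
D --1--> B
B --0--> B
B --2--> A
A --1--> B
B --2--> A
A --2--> D
D --2--> A
A --1--> B
B --2--> A

A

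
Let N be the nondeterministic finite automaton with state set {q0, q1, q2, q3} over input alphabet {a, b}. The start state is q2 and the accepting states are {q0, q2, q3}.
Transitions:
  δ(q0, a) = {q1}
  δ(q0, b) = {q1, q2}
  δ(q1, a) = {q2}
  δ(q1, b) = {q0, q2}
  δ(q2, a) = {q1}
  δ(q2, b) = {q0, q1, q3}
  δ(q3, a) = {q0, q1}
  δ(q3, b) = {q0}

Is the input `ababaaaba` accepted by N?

rejected

Start: {q2}
read a: {q1}
read b: {q0, q2}
read a: {q1}
read b: {q0, q2}
read a: {q1}
read a: {q2}
read a: {q1}
read b: {q0, q2}
read a: {q1}
Reachable ∩ accepting = {} — empty.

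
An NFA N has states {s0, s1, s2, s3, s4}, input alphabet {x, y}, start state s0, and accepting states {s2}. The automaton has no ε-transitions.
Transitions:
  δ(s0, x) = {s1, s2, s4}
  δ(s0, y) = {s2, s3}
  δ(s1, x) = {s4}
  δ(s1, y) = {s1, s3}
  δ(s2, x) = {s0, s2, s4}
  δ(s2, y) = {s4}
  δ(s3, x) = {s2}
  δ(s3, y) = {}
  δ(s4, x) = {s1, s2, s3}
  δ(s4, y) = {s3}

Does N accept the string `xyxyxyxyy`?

rejected

Start: {s0}
read x: {s1, s2, s4}
read y: {s1, s3, s4}
read x: {s1, s2, s3, s4}
read y: {s1, s3, s4}
read x: {s1, s2, s3, s4}
read y: {s1, s3, s4}
read x: {s1, s2, s3, s4}
read y: {s1, s3, s4}
read y: {s1, s3}
Reachable ∩ accepting = {} — empty.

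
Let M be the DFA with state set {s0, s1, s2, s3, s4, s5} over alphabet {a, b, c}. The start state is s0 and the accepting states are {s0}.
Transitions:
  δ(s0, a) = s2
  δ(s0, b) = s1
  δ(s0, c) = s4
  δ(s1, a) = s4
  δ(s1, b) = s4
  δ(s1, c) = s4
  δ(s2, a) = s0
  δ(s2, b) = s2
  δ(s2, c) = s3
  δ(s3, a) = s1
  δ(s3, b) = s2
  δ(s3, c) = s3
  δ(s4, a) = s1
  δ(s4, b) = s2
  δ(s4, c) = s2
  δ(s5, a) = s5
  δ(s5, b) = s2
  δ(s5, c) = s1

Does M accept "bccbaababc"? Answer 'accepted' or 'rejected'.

rejected

s0 --b--> s1
s1 --c--> s4
s4 --c--> s2
s2 --b--> s2
s2 --a--> s0
s0 --a--> s2
s2 --b--> s2
s2 --a--> s0
s0 --b--> s1
s1 --c--> s4
End in state s4, which is not an accepting state.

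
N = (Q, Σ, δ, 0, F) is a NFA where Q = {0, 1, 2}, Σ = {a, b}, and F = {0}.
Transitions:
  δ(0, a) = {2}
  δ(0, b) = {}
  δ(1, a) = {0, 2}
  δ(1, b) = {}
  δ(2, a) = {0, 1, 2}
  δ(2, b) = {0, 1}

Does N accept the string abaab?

Start: {0}
read a: {2}
read b: {0, 1}
read a: {0, 2}
read a: {0, 1, 2}
read b: {0, 1}
Reachable ∩ accepting = {0} — nonempty.

accepted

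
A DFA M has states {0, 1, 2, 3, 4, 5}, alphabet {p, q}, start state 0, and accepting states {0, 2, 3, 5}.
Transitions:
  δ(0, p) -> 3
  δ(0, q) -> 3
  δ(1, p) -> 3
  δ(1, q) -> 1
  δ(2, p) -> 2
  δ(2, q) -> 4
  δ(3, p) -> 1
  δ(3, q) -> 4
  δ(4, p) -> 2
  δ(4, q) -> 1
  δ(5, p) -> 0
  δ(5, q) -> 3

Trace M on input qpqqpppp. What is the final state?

0 --q--> 3
3 --p--> 1
1 --q--> 1
1 --q--> 1
1 --p--> 3
3 --p--> 1
1 --p--> 3
3 --p--> 1

1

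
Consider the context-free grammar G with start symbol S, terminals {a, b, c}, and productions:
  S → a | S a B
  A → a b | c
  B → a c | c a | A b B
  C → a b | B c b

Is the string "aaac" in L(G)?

S ⇒ SaB ⇒ aaB ⇒ aaac

yes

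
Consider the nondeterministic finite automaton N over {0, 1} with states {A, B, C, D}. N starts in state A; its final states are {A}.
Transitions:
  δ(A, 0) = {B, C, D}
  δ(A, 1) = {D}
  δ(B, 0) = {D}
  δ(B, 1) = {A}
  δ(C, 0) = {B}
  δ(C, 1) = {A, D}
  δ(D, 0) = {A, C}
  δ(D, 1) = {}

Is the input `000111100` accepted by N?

Start: {A}
read 0: {B, C, D}
read 0: {A, B, C, D}
read 0: {A, B, C, D}
read 1: {A, D}
read 1: {D}
read 1: {}
The reachable set is empty and stays empty for the remaining 3 symbols.
Reachable ∩ accepting = {} — empty.

rejected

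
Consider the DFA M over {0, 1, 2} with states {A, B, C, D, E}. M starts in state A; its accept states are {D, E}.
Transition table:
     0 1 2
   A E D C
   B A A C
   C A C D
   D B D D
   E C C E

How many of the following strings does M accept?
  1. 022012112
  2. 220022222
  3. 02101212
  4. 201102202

3

022012112: accepted
220022222: accepted
02101212: accepted
201102202: rejected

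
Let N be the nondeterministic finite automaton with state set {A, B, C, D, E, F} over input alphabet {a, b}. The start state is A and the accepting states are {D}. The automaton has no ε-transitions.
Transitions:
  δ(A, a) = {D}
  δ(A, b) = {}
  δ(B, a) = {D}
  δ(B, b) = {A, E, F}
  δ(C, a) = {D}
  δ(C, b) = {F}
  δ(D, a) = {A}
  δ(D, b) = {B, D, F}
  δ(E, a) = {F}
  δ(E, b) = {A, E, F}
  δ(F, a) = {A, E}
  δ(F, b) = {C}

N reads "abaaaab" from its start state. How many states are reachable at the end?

4

Start: {A}
read a: {D}
read b: {B, D, F}
read a: {A, D, E}
read a: {A, D, F}
read a: {A, D, E}
read a: {A, D, F}
read b: {B, C, D, F}
Final reachable set {B, C, D, F} has 4 states.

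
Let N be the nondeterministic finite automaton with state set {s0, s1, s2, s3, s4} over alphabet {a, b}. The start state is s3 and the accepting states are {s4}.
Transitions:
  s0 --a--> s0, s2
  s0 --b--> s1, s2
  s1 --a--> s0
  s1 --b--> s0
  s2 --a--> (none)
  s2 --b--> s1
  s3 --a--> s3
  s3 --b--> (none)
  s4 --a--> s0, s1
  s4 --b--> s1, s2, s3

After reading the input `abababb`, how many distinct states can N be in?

0

Start: {s3}
read a: {s3}
read b: {}
The reachable set is empty and stays empty for the remaining 5 symbols.
Final reachable set {} has 0 states.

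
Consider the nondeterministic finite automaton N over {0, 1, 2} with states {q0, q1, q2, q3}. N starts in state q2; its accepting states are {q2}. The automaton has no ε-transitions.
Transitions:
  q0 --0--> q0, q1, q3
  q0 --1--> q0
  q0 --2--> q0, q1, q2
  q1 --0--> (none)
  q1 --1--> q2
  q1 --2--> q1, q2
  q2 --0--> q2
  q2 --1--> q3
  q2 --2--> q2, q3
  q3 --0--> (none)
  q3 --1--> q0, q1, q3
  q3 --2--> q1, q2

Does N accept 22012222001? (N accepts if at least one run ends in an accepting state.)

Start: {q2}
read 2: {q2, q3}
read 2: {q1, q2, q3}
read 0: {q2}
read 1: {q3}
read 2: {q1, q2}
read 2: {q1, q2, q3}
read 2: {q1, q2, q3}
read 2: {q1, q2, q3}
read 0: {q2}
read 0: {q2}
read 1: {q3}
Reachable ∩ accepting = {} — empty.

rejected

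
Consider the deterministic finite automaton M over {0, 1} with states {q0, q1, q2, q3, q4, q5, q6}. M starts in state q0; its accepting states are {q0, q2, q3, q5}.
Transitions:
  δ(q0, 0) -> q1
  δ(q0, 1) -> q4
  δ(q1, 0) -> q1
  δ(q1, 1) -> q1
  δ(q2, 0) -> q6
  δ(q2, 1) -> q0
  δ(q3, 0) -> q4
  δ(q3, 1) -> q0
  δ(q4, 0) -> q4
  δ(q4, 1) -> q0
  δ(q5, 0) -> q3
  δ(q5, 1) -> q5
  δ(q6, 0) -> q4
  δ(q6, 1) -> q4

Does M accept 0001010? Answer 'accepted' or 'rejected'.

q0 --0--> q1
q1 --0--> q1
q1 --0--> q1
q1 --1--> q1
q1 --0--> q1
q1 --1--> q1
q1 --0--> q1
End in state q1, which is not an accepting state.

rejected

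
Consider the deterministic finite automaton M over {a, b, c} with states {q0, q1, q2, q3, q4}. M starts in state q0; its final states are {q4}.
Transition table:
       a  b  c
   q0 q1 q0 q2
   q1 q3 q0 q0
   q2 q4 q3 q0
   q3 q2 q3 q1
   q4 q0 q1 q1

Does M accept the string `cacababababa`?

q0 --c--> q2
q2 --a--> q4
q4 --c--> q1
q1 --a--> q3
q3 --b--> q3
q3 --a--> q2
q2 --b--> q3
q3 --a--> q2
q2 --b--> q3
q3 --a--> q2
q2 --b--> q3
q3 --a--> q2
End in state q2, which is not an accepting state.

rejected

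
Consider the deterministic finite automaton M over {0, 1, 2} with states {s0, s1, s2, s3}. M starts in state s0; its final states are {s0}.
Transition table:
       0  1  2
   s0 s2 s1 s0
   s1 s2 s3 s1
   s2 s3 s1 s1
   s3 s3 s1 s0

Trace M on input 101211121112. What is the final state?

s1

s0 --1--> s1
s1 --0--> s2
s2 --1--> s1
s1 --2--> s1
s1 --1--> s3
s3 --1--> s1
s1 --1--> s3
s3 --2--> s0
s0 --1--> s1
s1 --1--> s3
s3 --1--> s1
s1 --2--> s1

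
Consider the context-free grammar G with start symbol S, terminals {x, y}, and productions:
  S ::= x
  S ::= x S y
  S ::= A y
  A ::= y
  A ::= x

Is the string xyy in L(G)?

no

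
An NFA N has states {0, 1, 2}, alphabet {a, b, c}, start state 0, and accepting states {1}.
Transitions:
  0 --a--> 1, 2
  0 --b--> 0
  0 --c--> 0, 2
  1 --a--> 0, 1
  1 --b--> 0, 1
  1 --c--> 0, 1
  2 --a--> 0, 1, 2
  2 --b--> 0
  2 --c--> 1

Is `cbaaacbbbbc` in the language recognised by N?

accepted

Start: {0}
read c: {0, 2}
read b: {0}
read a: {1, 2}
read a: {0, 1, 2}
read a: {0, 1, 2}
read c: {0, 1, 2}
read b: {0, 1}
read b: {0, 1}
read b: {0, 1}
read b: {0, 1}
read c: {0, 1, 2}
Reachable ∩ accepting = {1} — nonempty.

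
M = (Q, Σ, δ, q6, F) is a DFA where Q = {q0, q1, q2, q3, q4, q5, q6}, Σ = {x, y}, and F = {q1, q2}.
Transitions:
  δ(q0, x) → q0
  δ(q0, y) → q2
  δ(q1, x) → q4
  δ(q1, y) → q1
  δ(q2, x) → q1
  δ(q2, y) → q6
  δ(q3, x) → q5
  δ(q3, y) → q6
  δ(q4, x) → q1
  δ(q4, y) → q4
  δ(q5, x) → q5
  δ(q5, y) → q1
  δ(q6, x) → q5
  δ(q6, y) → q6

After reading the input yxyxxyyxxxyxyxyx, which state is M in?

q6 --y--> q6
q6 --x--> q5
q5 --y--> q1
q1 --x--> q4
q4 --x--> q1
q1 --y--> q1
q1 --y--> q1
q1 --x--> q4
q4 --x--> q1
q1 --x--> q4
q4 --y--> q4
q4 --x--> q1
q1 --y--> q1
q1 --x--> q4
q4 --y--> q4
q4 --x--> q1

q1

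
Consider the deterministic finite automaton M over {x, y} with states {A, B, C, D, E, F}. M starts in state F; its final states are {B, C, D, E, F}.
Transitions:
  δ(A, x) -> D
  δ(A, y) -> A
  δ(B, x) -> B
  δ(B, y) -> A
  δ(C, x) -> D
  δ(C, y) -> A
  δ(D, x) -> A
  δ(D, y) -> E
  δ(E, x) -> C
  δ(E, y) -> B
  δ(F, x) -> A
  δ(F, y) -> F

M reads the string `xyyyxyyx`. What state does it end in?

F --x--> A
A --y--> A
A --y--> A
A --y--> A
A --x--> D
D --y--> E
E --y--> B
B --x--> B

B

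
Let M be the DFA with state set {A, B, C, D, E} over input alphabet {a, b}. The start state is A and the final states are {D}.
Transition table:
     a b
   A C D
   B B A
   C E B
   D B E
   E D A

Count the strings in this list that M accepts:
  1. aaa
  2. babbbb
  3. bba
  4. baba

2

aaa: accepted
babbbb: rejected
bba: accepted
baba: rejected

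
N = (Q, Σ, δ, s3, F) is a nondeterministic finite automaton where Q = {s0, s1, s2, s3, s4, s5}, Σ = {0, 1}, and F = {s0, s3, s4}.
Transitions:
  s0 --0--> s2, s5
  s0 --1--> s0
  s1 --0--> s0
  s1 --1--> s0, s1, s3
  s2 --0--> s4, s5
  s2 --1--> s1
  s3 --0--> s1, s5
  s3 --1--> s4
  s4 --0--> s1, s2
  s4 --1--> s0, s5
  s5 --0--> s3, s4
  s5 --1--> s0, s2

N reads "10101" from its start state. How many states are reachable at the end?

4

Start: {s3}
read 1: {s4}
read 0: {s1, s2}
read 1: {s0, s1, s3}
read 0: {s0, s1, s2, s5}
read 1: {s0, s1, s2, s3}
Final reachable set {s0, s1, s2, s3} has 4 states.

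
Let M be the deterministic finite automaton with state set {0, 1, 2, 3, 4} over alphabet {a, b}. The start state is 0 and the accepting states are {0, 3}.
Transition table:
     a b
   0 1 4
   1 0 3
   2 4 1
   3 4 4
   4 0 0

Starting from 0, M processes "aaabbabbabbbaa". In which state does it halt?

0 --a--> 1
1 --a--> 0
0 --a--> 1
1 --b--> 3
3 --b--> 4
4 --a--> 0
0 --b--> 4
4 --b--> 0
0 --a--> 1
1 --b--> 3
3 --b--> 4
4 --b--> 0
0 --a--> 1
1 --a--> 0

0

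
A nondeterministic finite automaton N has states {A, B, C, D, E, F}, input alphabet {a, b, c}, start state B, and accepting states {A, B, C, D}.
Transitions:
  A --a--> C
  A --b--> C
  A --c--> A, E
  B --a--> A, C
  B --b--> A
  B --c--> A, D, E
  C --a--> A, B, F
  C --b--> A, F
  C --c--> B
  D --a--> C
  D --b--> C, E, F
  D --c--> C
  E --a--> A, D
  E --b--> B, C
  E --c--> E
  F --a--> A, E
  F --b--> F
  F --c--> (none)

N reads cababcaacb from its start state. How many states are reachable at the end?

5

Start: {B}
read c: {A, D, E}
read a: {A, C, D}
read b: {A, C, E, F}
read a: {A, B, C, D, E, F}
read b: {A, B, C, E, F}
read c: {A, B, D, E}
read a: {A, C, D}
read a: {A, B, C, F}
read c: {A, B, D, E}
read b: {A, B, C, E, F}
Final reachable set {A, B, C, E, F} has 5 states.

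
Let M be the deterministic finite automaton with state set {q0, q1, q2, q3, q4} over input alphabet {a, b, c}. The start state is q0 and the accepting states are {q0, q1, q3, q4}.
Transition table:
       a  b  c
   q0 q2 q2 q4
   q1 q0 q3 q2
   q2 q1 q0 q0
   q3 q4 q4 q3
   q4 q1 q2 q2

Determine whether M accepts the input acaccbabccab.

q0 --a--> q2
q2 --c--> q0
q0 --a--> q2
q2 --c--> q0
q0 --c--> q4
q4 --b--> q2
q2 --a--> q1
q1 --b--> q3
q3 --c--> q3
q3 --c--> q3
q3 --a--> q4
q4 --b--> q2
End in state q2, which is not an accepting state.

rejected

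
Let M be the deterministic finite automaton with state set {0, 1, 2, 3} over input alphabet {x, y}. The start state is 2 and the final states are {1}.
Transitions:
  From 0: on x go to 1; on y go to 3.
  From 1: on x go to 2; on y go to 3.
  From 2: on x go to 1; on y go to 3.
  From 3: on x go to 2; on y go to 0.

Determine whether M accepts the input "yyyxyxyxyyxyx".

rejected

2 --y--> 3
3 --y--> 0
0 --y--> 3
3 --x--> 2
2 --y--> 3
3 --x--> 2
2 --y--> 3
3 --x--> 2
2 --y--> 3
3 --y--> 0
0 --x--> 1
1 --y--> 3
3 --x--> 2
End in state 2, which is not an accepting state.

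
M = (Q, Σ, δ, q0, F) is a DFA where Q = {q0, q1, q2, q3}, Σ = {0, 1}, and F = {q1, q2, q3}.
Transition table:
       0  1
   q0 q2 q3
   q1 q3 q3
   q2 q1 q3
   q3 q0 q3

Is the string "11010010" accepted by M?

rejected

q0 --1--> q3
q3 --1--> q3
q3 --0--> q0
q0 --1--> q3
q3 --0--> q0
q0 --0--> q2
q2 --1--> q3
q3 --0--> q0
End in state q0, which is not an accepting state.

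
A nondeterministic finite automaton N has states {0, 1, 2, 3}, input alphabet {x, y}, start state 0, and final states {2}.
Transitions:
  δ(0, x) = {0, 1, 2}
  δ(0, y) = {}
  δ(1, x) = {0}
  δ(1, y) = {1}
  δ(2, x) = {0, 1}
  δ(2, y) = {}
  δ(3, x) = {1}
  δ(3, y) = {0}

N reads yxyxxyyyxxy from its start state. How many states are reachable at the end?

Start: {0}
read y: {}
The reachable set is empty and stays empty for the remaining 10 symbols.
Final reachable set {} has 0 states.

0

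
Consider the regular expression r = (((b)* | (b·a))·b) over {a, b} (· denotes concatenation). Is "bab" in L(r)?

yes

Split as ba·b: ((b)*|(b·a)) matches ba and b matches b.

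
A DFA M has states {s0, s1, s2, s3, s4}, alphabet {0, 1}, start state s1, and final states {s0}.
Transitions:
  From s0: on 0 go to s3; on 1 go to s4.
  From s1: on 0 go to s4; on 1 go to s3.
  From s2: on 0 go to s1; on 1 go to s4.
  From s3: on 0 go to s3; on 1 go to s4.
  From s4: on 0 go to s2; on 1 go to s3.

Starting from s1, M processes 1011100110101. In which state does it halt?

s4

s1 --1--> s3
s3 --0--> s3
s3 --1--> s4
s4 --1--> s3
s3 --1--> s4
s4 --0--> s2
s2 --0--> s1
s1 --1--> s3
s3 --1--> s4
s4 --0--> s2
s2 --1--> s4
s4 --0--> s2
s2 --1--> s4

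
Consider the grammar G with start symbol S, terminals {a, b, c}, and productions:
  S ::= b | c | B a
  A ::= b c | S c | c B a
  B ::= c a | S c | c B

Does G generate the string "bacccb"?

no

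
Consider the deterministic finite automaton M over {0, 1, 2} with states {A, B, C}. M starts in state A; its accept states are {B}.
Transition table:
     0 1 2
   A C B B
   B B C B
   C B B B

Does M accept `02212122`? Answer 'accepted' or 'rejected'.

A --0--> C
C --2--> B
B --2--> B
B --1--> C
C --2--> B
B --1--> C
C --2--> B
B --2--> B
End in state B, which is an accepting state.

accepted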